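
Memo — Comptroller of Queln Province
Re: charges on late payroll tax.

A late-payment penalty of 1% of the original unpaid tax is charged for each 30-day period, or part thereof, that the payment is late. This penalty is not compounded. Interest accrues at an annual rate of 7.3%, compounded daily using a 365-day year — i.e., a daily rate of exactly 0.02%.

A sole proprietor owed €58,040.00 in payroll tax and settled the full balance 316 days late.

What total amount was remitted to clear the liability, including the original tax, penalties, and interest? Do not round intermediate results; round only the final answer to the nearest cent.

€68,210.53

Penalty periods: ⌈316/30⌉ = 11; penalty = 11 × 1% × €58,040.00 = €6,384.40
Interest: €58,040.00 × ((1 + 0.0002)^316 − 1) = €58,040.00 × 0.06523313… = €3,786.1311…
Total = €58,040.00 + €6,384.4000 + €3,786.1311… = €68,210.53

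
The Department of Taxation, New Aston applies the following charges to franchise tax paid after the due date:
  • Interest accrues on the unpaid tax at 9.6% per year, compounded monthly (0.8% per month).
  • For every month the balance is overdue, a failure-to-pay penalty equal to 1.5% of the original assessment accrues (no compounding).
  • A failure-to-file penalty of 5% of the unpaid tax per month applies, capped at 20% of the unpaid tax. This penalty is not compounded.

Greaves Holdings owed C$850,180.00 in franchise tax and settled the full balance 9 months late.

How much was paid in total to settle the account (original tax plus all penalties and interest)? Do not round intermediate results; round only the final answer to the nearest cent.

Failure-to-file: 9 × 5% × C$850,180.00 = C$382,581.00, capped at 20% × C$850,180.00 = C$170,036.00
Failure-to-pay penalty: 9 × 1.5% × C$850,180.00 = C$114,774.30
Interest: C$850,180.00 × ((1 + 0.008)^9 − 1) = C$850,180.00 × 0.0743475… = C$63,208.7816…
Total = C$850,180.00 + C$284,810.3000 + C$63,208.7816… = C$1,198,199.08

C$1,198,199.08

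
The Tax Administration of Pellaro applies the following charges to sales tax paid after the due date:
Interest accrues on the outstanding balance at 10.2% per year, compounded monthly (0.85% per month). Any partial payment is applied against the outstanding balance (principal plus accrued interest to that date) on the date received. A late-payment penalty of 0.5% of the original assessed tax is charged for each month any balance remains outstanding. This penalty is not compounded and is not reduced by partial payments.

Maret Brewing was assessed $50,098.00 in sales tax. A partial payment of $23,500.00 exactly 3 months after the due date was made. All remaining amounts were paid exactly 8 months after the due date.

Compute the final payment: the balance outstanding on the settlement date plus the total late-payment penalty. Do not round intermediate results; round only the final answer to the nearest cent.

$31,095.80

Balance at month 3: $50,098.0000 × (1 + 0.0085)^3 = $51,386.3885…
After $23,500.00 payment: $51,386.3885… − $23,500.00 = $27,886.3885…
Balance at month 8: $27,886.3885… × (1 + 0.0085)^5 = $29,091.8799…
Penalty: 8 × 0.5% × $50,098.00 = $2,003.92
Final settlement = outstanding balance + penalty = $29,091.8799… + $2,003.92 = $31,095.80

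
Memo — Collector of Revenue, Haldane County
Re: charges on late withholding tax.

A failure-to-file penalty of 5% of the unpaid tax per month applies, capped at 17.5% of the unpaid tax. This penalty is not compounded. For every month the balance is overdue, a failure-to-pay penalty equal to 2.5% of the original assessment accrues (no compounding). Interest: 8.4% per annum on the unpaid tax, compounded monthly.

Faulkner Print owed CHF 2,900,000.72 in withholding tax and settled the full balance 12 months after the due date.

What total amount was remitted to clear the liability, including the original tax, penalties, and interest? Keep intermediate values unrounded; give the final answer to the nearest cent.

Failure-to-file: 12 × 5% × CHF 2,900,000.72 = CHF 1,740,000.43…, capped at 17.5% × CHF 2,900,000.72 = CHF 507,500.13…
Failure-to-pay penalty = 2.5% × CHF 2,900,000.72 × 12 mo = CHF 870,000.22…
Interest (8.4%/yr ÷ 12 = 0.7%/month): CHF 2,900,000.72 × ((1 + 0.007)^12 − 1) = CHF 253,200.9824…
Total = CHF 2,900,000.72 + CHF 1,377,500.3420 + CHF 253,200.9824… = CHF 4,530,702.04

CHF 4,530,702.04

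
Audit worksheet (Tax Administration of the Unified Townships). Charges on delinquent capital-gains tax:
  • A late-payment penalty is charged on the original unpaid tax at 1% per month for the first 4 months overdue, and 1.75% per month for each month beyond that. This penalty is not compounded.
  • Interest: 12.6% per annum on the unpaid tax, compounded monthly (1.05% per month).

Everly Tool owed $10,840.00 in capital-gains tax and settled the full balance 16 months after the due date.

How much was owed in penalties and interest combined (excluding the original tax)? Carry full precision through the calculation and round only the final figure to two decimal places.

$4,681.81

Penalty, months 1–4: 4 × 1% × $10,840.00 = $433.60
Penalty, months 5–16: 12 × 1.75% × $10,840.00 = $2,276.40
Interest: $10,840.00 × ((1 + 0.0105)^16 − 1) = $10,840.00 × 0.1819010… = $1,971.8064…
Penalties + interest = $2,710.0000 + $1,971.8064… = $4,681.81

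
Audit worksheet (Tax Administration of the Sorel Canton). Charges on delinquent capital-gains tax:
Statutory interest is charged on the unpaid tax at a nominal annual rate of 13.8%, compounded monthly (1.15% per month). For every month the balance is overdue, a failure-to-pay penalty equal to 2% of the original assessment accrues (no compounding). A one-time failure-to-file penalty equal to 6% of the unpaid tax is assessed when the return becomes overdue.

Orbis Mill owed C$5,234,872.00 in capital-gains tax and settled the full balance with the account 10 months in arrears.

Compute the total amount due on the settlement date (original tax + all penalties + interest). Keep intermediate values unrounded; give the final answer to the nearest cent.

C$7,230,077.92

Failure-to-file penalty: 6% × C$5,234,872.00 = C$314,092.32
Failure-to-pay penalty: 10 × 2% × C$5,234,872.00 = C$1,046,974.40
Interest: C$5,234,872.00 × ((1 + 0.0115)^10 − 1) = C$5,234,872.00 × 0.1211375… = C$634,139.1974…
Total = C$5,234,872.00 + C$1,361,066.7200 + C$634,139.1974… = C$7,230,077.92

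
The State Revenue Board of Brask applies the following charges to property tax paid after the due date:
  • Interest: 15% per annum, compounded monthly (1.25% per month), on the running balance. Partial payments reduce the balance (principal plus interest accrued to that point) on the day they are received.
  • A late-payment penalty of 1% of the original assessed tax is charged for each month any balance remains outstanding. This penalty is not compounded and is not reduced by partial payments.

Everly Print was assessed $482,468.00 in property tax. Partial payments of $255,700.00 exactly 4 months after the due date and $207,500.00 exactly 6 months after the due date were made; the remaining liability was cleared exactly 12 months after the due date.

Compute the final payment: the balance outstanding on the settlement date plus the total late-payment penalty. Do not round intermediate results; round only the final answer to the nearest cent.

Balance at month 4: $482,468.0000 × (1 + 0.0125)^4 = $507,047.4948…
After $255,700.00 payment: $507,047.4948… − $255,700.00 = $251,347.4948…
Balance at month 6: $251,347.4948… × (1 + 0.0125)^2 = $257,670.4552…
After $207,500.00 payment: $257,670.4552… − $207,500.00 = $50,170.4552…
Balance at month 12: $50,170.4552… × (1 + 0.0125)^6 = $54,052.8046…
Penalty: 12 × 1% × $482,468.00 = $57,896.16
Final settlement = outstanding balance + penalty = $54,052.8046… + $57,896.16 = $111,948.96

$111,948.96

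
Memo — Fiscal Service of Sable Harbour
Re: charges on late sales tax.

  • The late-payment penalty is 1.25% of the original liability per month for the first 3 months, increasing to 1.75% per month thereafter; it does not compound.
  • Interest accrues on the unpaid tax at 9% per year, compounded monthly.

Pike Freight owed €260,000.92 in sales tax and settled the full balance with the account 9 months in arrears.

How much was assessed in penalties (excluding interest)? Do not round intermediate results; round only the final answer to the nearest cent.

€37,050.13

Penalty, months 1–3: 3 × 1.25% × €260,000.92 = €9,750.03…
Penalty, months 4–9: 6 × 1.75% × €260,000.92 = €27,300.10…
Total penalty = €9,750.03… + €27,300.10… = €37,050.13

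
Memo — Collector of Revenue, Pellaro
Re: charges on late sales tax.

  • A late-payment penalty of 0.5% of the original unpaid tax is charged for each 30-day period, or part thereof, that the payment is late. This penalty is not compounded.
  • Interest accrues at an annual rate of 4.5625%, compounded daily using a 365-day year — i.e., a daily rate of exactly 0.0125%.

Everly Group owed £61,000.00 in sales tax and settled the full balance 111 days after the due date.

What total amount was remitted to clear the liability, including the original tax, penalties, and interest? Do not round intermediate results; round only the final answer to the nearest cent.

£63,072.22

Penalty periods: ⌈111/30⌉ = 4; penalty = 4 × 0.5% × £61,000.00 = £1,220.00
Interest: £61,000.00 × ((1 + 0.000125)^111 − 1) = £61,000.00 × 0.01397083… = £852.2203…
Total = £61,000.00 + £1,220.0000 + £852.2203… = £63,072.22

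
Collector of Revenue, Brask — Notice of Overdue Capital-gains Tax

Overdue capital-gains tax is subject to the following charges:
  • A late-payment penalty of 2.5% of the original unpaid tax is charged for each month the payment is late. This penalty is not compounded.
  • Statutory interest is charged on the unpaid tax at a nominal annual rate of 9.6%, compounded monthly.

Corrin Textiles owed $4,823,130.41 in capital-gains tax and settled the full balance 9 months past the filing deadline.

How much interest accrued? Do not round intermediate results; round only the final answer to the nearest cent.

Interest (9.6%/yr ÷ 12 = 0.8%/month): $4,823,130.41 × ((1 + 0.008)^9 − 1) = $358,587.8244…

$358,587.82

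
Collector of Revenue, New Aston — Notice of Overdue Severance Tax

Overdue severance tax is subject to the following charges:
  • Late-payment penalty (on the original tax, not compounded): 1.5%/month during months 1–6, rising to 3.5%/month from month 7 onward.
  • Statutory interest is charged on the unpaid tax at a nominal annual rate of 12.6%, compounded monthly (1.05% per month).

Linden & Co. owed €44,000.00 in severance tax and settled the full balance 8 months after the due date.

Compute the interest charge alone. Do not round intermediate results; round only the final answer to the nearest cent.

Interest: €44,000.00 × ((1 + 0.0105)^8 − 1) = €44,000.00 × 0.0871527… = €3,834.7181…

€3,834.72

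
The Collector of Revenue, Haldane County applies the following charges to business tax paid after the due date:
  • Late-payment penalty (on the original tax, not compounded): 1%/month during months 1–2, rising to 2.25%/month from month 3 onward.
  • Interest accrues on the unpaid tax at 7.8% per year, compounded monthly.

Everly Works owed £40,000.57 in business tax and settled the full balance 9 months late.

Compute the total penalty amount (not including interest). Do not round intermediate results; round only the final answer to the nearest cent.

Penalty, months 1–2: 2 × 1% × £40,000.57 = £800.01…
Penalty, months 3–9: 7 × 2.25% × £40,000.57 = £6,300.09…
Total penalty = £800.01… + £6,300.09… = £7,100.10

£7,100.10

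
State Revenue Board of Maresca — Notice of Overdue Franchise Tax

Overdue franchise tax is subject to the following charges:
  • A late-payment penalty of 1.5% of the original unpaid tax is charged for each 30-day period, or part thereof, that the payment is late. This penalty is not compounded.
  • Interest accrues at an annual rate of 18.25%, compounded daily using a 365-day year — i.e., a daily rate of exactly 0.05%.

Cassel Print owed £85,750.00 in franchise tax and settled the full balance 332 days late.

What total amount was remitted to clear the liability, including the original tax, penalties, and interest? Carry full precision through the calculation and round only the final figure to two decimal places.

£116,664.94

Penalty periods: ⌈332/30⌉ = 12; penalty = 12 × 1.5% × £85,750.00 = £15,435.00
Interest: £85,750.00 × ((1 + 0.0005)^332 − 1) = £85,750.00 × 0.18052413… = £15,479.9437…
Total = £85,750.00 + £15,435.0000 + £15,479.9437… = £116,664.94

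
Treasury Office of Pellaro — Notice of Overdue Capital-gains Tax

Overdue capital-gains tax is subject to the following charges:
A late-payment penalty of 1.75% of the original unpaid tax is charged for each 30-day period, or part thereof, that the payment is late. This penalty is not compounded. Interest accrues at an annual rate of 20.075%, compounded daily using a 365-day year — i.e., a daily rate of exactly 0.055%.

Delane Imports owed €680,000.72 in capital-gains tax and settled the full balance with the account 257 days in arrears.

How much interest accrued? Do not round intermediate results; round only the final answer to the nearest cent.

Interest: €680,000.72 × ((1 + 0.00055)^257 − 1) = €680,000.72 × 0.15178296… = €103,212.5231…

€103,212.52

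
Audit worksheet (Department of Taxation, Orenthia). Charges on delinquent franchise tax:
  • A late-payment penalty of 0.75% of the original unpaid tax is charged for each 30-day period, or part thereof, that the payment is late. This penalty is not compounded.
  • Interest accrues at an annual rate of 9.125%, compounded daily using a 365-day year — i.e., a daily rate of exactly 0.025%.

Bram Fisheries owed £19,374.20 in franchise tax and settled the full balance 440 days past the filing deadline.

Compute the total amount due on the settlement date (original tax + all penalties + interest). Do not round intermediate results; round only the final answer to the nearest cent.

Penalty periods: ⌈440/30⌉ = 15; penalty = 15 × 0.75% × £19,374.20 = £2,179.60…
Interest: £19,374.20 × ((1 + 0.00025)^440 − 1) = £19,374.20 × 0.11626272… = £2,252.4973…
Total = £19,374.20 + £2,179.5975 + £2,252.4973… = £23,806.29

£23,806.29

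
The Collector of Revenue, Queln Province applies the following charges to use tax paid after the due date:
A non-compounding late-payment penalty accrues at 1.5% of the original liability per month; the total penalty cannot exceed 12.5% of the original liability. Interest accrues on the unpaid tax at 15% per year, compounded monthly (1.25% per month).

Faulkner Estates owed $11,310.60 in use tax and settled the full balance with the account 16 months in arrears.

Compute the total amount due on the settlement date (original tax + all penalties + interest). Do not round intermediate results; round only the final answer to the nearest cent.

$15,211.51

Penalty (uncapped): 16 × 1.5% × $11,310.60 = $2,714.54…; cap = 12.5% × $11,310.60 = $1,413.83… → penalty = $1,413.83…
Interest: $11,310.60 × ((1 + 0.0125)^16 − 1) = $11,310.60 × 0.2198895… = $2,487.0827…
Total = $11,310.60 + $1,413.8250 + $2,487.0827… = $15,211.51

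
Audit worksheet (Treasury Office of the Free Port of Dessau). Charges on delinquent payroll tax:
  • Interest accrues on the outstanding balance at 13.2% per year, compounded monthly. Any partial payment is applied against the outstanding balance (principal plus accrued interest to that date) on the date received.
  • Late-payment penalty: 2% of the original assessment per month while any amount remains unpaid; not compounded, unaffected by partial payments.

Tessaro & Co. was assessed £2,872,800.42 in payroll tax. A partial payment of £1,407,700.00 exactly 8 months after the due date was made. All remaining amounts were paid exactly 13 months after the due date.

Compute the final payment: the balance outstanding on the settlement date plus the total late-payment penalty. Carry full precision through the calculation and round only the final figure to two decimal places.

£2,571,931.08

Monthly rate = 13.2% ÷ 12 = 1.1%
Balance at month 8: £2,872,800.4200 × (1 + 0.011)^8 = £3,135,557.0021…
After £1,407,700.00 payment: £3,135,557.0021… − £1,407,700.00 = £1,727,857.0021…
Balance at month 13: £1,727,857.0021… × (1 + 0.011)^5 = £1,825,002.9688…
Penalty: 13 × 2% × £2,872,800.42 = £746,928.11…
Final settlement = outstanding balance + penalty = £1,825,002.9688… + £746,928.11… = £2,571,931.08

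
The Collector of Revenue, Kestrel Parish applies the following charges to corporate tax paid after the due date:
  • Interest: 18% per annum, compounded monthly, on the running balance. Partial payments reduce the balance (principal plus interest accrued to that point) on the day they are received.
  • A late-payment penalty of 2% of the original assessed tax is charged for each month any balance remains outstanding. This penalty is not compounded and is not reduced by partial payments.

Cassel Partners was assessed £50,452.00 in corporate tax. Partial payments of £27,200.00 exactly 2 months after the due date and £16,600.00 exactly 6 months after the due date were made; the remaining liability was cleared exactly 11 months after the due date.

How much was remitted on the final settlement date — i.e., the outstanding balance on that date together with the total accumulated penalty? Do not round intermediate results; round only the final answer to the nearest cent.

Monthly rate = 18% ÷ 12 = 1.5%
Balance at month 2: £50,452.0000 × (1 + 0.015)^2 = £51,976.9117
After £27,200.00 payment: £51,976.9117 − £27,200.00 = £24,776.9117
Balance at month 6: £24,776.9117 × (1 + 0.015)^4 = £26,297.3110…
After £16,600.00 payment: £26,297.3110… − £16,600.00 = £9,697.3110…
Balance at month 11: £9,697.3110… × (1 + 0.015)^5 = £10,446.7580…
Penalty: 11 × 2% × £50,452.00 = £11,099.44
Final settlement = outstanding balance + penalty = £10,446.7580… + £11,099.44 = £21,546.20

£21,546.20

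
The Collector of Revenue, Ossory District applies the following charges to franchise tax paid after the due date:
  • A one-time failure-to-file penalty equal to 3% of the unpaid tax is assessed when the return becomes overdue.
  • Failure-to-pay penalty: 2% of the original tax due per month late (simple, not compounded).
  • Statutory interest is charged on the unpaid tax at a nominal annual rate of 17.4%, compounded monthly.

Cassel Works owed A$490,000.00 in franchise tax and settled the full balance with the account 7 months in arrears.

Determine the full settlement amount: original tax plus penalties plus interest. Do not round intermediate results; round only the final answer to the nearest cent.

Failure-to-file penalty: 3% × A$490,000.00 = A$14,700.00
Failure-to-pay penalty: 7 × 2% × A$490,000.00 = A$68,600.00
Interest (17.4%/yr ÷ 12 = 1.45%/month): A$490,000.00 × ((1 + 0.0145)^7 − 1) = A$51,951.5212…
Total = A$490,000.00 + A$83,300.0000 + A$51,951.5212… = A$625,251.52

A$625,251.52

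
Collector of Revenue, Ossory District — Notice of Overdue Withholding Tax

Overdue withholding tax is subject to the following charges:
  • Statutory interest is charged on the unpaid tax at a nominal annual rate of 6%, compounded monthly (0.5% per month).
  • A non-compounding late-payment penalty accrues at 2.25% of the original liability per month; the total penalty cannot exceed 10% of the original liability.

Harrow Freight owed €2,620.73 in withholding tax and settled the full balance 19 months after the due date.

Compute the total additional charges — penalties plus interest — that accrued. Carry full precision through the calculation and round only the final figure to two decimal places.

Penalty (uncapped): 19 × 2.25% × €2,620.73 = €1,120.36…; cap = 10% × €2,620.73 = €262.07… → penalty = €262.07…
Interest: €2,620.73 × ((1 + 0.005)^19 − 1) = €2,620.73 × 0.0993986… = €260.4969…
Penalties + interest = €262.0730 + €260.4969… = €522.57

€522.57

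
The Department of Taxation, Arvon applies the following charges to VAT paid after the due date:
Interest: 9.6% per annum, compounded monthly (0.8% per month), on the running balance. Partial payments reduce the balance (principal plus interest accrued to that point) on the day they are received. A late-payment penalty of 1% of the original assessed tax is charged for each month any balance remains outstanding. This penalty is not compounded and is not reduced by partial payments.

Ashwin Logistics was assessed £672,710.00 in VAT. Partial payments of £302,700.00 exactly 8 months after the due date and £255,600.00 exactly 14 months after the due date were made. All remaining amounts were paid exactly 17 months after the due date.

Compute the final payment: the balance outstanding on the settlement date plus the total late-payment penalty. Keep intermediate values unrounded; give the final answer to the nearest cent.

£297,666.83

Balance at month 8: £672,710.0000 × (1 + 0.008)^8 = £716,988.4184…
After £302,700.00 payment: £716,988.4184… − £302,700.00 = £414,288.4184…
Balance at month 14: £414,288.4184… × (1 + 0.008)^6 = £434,576.2472…
After £255,600.00 payment: £434,576.2472… − £255,600.00 = £178,976.2472…
Balance at month 17: £178,976.2472… × (1 + 0.008)^3 = £183,306.1322…
Penalty: 17 × 1% × £672,710.00 = £114,360.70
Final settlement = outstanding balance + penalty = £183,306.1322… + £114,360.70 = £297,666.83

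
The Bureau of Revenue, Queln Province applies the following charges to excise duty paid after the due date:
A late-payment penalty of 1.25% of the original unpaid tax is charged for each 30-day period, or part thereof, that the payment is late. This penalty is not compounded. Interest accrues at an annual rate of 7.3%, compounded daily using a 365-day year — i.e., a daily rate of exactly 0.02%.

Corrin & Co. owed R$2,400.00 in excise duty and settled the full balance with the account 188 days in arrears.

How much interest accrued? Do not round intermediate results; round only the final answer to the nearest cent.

Interest: R$2,400.00 × ((1 + 0.0002)^188 − 1) = R$2,400.00 × 0.03831192… = R$91.9486…

R$91.95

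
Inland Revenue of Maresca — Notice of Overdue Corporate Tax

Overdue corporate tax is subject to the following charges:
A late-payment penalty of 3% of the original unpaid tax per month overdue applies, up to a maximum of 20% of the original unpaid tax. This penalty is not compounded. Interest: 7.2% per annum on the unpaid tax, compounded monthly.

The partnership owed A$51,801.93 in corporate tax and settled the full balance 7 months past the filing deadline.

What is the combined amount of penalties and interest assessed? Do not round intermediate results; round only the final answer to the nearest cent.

A$12,575.62

Penalty (uncapped): 7 × 3% × A$51,801.93 = A$10,878.41…; cap = 20% × A$51,801.93 = A$10,360.39… → penalty = A$10,360.39…
Interest (7.2%/yr ÷ 12 = 0.6%/month): A$51,801.93 × ((1 + 0.006)^7 − 1) = A$2,215.2373…
Penalties + interest = A$10,360.3860 + A$2,215.2373… = A$12,575.62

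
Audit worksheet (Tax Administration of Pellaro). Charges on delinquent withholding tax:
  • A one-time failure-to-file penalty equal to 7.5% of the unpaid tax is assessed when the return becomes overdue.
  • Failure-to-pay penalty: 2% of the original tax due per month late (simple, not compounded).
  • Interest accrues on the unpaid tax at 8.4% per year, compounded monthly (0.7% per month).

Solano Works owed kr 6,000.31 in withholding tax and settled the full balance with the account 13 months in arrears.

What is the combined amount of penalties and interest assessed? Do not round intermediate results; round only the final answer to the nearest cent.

kr 2,579.66

Failure-to-file penalty: 7.5% × kr 6,000.31 = kr 450.02…
Failure-to-pay penalty: 13 × 2% × kr 6,000.31 = kr 1,560.08…
Interest: kr 6,000.31 × ((1 + 0.007)^13 − 1) = kr 6,000.31 × 0.0949218… = kr 569.5604…
Penalties + interest = kr 2,010.1039… + kr 569.5604… = kr 2,579.66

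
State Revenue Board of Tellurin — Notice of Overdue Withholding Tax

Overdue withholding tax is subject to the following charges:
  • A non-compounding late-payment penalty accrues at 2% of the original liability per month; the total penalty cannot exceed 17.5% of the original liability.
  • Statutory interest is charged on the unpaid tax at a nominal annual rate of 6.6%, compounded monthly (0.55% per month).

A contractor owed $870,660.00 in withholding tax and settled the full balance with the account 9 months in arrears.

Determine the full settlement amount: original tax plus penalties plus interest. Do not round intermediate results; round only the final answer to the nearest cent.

Penalty (uncapped): 9 × 2% × $870,660.00 = $156,718.80; cap = 17.5% × $870,660.00 = $152,365.50 → penalty = $152,365.50
Interest: $870,660.00 × ((1 + 0.0055)^9 − 1) = $870,660.00 × 0.0506031… = $44,058.0876…
Total = $870,660.00 + $152,365.5000 + $44,058.0876… = $1,067,083.59

$1,067,083.59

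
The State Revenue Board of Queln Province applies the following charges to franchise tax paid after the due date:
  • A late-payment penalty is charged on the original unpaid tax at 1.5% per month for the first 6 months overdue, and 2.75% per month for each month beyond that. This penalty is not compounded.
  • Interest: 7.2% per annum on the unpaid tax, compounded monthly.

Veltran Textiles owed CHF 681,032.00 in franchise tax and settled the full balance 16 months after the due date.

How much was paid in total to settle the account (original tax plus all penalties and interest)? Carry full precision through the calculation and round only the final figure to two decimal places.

Penalty, months 1–6: 6 × 1.5% × CHF 681,032.00 = CHF 61,292.88
Penalty, months 7–16: 10 × 2.75% × CHF 681,032.00 = CHF 187,283.80
Interest (7.2%/yr ÷ 12 = 0.6%/month): CHF 681,032.00 × ((1 + 0.006)^16 − 1) = CHF 68,405.1376…
Total = CHF 681,032.00 + CHF 248,576.6800 + CHF 68,405.1376… = CHF 998,013.82

CHF 998,013.82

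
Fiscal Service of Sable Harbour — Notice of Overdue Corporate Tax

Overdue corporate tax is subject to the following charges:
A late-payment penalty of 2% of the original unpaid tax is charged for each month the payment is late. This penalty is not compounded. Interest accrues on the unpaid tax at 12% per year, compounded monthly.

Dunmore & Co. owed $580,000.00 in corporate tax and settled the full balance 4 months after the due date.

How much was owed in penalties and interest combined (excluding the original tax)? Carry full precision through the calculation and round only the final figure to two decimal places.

Late-payment penalty = 2% × $580,000.00 × 4 mo = $46,400.00
Interest (12%/yr ÷ 12 = 1%/month): $580,000.00 × ((1 + 0.01)^4 − 1) = $23,550.3258
Penalties + interest = $46,400.0000 + $23,550.3258 = $69,950.33

$69,950.33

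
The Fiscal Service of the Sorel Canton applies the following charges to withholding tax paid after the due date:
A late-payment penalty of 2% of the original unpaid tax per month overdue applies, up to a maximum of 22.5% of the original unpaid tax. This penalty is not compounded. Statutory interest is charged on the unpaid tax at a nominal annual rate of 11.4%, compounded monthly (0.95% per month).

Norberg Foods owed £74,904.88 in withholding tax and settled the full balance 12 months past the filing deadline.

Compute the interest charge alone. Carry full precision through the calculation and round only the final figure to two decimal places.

£8,999.76

Interest: £74,904.88 × ((1 + 0.0095)^12 − 1) = £74,904.88 × 0.1201492… = £8,999.7626…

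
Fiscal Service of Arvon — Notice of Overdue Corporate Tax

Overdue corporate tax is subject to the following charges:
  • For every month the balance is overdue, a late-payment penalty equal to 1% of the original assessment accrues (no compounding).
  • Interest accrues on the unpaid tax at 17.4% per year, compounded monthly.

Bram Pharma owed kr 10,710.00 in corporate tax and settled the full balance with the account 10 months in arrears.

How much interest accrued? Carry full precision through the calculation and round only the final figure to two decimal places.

Interest (17.4%/yr ÷ 12 = 1.45%/month): kr 10,710.00 × ((1 + 0.0145)^10 − 1) = kr 1,658.2993…

kr 1,658.30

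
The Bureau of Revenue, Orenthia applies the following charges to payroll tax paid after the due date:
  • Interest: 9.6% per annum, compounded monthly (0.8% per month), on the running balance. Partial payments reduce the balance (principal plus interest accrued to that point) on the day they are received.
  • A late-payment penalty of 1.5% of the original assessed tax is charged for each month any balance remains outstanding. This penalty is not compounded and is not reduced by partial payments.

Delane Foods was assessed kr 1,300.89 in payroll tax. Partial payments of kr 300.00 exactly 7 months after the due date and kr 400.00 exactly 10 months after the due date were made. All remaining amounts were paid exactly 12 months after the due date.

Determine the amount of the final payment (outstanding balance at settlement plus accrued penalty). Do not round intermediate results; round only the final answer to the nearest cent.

Balance at month 7: kr 1,300.8900 × (1 + 0.008)^7 = kr 1,375.5117…
After kr 300.00 payment: kr 1,375.5117… − kr 300.00 = kr 1,075.5117…
Balance at month 10: kr 1,075.5117… × (1 + 0.008)^3 = kr 1,101.5311…
After kr 400.00 payment: kr 1,101.5311… − kr 400.00 = kr 701.5311…
Balance at month 12: kr 701.5311… × (1 + 0.008)^2 = kr 712.8005…
Penalty: 12 × 1.5% × kr 1,300.89 = kr 234.16…
Final settlement = outstanding balance + penalty = kr 712.8005… + kr 234.16… = kr 946.96

kr 946.96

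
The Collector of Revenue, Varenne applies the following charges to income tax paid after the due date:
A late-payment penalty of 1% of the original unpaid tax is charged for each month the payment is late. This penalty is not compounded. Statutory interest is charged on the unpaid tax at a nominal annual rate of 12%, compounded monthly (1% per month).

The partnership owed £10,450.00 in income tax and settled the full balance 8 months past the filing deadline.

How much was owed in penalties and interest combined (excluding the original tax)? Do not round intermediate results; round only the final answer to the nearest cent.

Late-payment penalty = 1% × £10,450.00 × 8 mo = £836.00
Interest: £10,450.00 × ((1 + 0.01)^8 − 1) = £10,450.00 × 0.0828567… = £865.8526…
Penalties + interest = £836.0000 + £865.8526… = £1,701.85

£1,701.85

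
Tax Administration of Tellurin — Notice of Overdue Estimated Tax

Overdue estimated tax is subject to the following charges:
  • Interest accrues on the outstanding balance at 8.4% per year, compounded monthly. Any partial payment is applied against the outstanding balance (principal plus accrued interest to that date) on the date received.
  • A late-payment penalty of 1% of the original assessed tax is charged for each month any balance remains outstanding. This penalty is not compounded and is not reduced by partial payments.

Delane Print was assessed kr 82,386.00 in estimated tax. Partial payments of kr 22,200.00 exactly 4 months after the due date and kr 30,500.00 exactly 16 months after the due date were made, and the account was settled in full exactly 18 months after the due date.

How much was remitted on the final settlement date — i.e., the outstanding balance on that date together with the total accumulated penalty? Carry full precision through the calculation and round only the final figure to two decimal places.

Monthly rate = 8.4% ÷ 12 = 0.7%
Balance at month 4: kr 82,386.0000 × (1 + 0.007)^4 = kr 84,717.1427…
After kr 22,200.00 payment: kr 84,717.1427… − kr 22,200.00 = kr 62,517.1427…
Balance at month 16: kr 62,517.1427… × (1 + 0.007)^12 = kr 67,975.5558…
After kr 30,500.00 payment: kr 67,975.5558… − kr 30,500.00 = kr 37,475.5558…
Balance at month 18: kr 37,475.5558… × (1 + 0.007)^2 = kr 38,002.0499…
Penalty: 18 × 1% × kr 82,386.00 = kr 14,829.48
Final settlement = outstanding balance + penalty = kr 38,002.0499… + kr 14,829.48 = kr 52,831.53

kr 52,831.53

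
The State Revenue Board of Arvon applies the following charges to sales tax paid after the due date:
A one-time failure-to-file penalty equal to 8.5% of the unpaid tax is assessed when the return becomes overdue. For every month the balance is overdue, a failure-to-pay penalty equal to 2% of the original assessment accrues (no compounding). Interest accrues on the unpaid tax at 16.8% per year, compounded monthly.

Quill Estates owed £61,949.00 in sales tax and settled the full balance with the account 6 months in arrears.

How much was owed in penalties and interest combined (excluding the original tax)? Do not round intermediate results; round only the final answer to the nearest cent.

Failure-to-file penalty: 8.5% × £61,949.00 = £5,265.67…
Failure-to-pay penalty: 6 × 2% × £61,949.00 = £7,433.88
Interest (16.8%/yr ÷ 12 = 1.4%/month): £61,949.00 × ((1 + 0.014)^6 − 1) = £5,389.2817…
Penalties + interest = £12,699.5450 + £5,389.2817… = £18,088.83

£18,088.83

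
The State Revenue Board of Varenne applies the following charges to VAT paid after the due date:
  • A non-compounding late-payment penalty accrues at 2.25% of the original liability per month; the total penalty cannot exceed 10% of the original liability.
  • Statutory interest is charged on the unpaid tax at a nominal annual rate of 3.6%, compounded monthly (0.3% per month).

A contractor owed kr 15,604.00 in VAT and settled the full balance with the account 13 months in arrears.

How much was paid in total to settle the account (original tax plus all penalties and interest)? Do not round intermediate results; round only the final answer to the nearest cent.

Penalty (uncapped): 13 × 2.25% × kr 15,604.00 = kr 4,564.17; cap = 10% × kr 15,604.00 = kr 1,560.40 → penalty = kr 1,560.40
Interest: kr 15,604.00 × ((1 + 0.003)^13 − 1) = kr 15,604.00 × 0.0397098… = kr 619.6314…
Total = kr 15,604.00 + kr 1,560.4000 + kr 619.6314… = kr 17,784.03

kr 17,784.03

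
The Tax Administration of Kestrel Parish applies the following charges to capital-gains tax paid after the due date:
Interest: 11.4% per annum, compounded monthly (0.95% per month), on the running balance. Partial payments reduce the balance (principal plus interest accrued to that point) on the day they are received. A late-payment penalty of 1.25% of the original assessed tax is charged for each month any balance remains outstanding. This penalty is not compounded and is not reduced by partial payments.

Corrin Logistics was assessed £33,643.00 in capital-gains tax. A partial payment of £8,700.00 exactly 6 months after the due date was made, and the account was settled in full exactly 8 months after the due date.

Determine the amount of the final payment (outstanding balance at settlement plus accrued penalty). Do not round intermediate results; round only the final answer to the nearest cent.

£30,784.73

Balance at month 6: £33,643.0000 × (1 + 0.0095)^6 = £35,606.7762…
After £8,700.00 payment: £35,606.7762… − £8,700.00 = £26,906.7762…
Balance at month 8: £26,906.7762… × (1 + 0.0095)^2 = £27,420.4333…
Penalty: 8 × 1.25% × £33,643.00 = £3,364.30
Final settlement = outstanding balance + penalty = £27,420.4333… + £3,364.30 = £30,784.73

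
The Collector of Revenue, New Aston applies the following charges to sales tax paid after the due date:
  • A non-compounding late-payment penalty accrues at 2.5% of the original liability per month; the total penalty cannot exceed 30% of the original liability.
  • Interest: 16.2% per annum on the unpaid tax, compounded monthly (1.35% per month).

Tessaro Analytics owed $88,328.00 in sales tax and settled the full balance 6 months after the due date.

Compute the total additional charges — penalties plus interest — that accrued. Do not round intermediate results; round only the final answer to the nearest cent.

$20,649.63

Penalty: 6 × 2.5% × $88,328.00 = $13,249.20 (below the 30% cap of $26,498.40)
Interest: $88,328.00 × ((1 + 0.0135)^6 − 1) = $88,328.00 × 0.0837835… = $7,400.4253…
Penalties + interest = $13,249.2000 + $7,400.4253… = $20,649.63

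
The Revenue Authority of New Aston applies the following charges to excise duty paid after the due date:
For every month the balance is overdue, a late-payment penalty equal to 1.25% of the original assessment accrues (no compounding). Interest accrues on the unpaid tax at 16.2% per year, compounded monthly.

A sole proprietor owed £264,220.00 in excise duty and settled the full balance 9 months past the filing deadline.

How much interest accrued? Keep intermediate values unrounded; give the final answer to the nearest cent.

Interest (16.2%/yr ÷ 12 = 1.35%/month): £264,220.00 × ((1 + 0.0135)^9 − 1) = £33,892.0050…

£33,892.01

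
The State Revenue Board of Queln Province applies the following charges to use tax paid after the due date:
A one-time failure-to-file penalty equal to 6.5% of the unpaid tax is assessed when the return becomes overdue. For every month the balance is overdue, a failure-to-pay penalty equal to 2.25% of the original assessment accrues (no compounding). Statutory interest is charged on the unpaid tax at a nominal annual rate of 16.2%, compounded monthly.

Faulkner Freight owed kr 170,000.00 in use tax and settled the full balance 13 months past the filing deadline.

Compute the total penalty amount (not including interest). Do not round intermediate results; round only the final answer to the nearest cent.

Failure-to-file penalty: 6.5% × kr 170,000.00 = kr 11,050.00
Failure-to-pay penalty: 13 × 2.25% × kr 170,000.00 = kr 49,725.00
Total penalty = kr 11,050.00 + kr 49,725.00 = kr 60,775.00

kr 60,775.00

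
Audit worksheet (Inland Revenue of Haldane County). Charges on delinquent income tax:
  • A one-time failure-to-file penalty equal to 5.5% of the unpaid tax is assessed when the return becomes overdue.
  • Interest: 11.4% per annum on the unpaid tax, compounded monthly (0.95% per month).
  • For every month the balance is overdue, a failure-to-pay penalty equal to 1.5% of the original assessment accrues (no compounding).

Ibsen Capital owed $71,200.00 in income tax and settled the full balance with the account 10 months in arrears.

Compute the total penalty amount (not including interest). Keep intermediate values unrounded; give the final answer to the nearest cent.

$14,596.00

Failure-to-file penalty: 5.5% × $71,200.00 = $3,916.00
Failure-to-pay penalty = 1.5% × $71,200.00 × 10 mo = $10,680.00
Total penalty = $3,916.00 + $10,680.00 = $14,596.00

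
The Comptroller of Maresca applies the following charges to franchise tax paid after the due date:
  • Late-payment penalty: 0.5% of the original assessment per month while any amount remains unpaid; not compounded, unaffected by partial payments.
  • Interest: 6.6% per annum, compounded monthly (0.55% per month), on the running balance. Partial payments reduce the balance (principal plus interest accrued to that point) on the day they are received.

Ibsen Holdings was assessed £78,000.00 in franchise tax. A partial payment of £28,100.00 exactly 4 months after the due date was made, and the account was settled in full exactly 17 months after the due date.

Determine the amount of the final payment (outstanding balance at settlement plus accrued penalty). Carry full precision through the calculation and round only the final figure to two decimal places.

£62,076.08

Balance at month 4: £78,000.0000 × (1 + 0.0055)^4 = £79,730.2090…
After £28,100.00 payment: £79,730.2090… − £28,100.00 = £51,630.2090…
Balance at month 17: £51,630.2090… × (1 + 0.0055)^13 = £55,446.0813…
Penalty: 17 × 0.5% × £78,000.00 = £6,630.00
Final settlement = outstanding balance + penalty = £55,446.0813… + £6,630.00 = £62,076.08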